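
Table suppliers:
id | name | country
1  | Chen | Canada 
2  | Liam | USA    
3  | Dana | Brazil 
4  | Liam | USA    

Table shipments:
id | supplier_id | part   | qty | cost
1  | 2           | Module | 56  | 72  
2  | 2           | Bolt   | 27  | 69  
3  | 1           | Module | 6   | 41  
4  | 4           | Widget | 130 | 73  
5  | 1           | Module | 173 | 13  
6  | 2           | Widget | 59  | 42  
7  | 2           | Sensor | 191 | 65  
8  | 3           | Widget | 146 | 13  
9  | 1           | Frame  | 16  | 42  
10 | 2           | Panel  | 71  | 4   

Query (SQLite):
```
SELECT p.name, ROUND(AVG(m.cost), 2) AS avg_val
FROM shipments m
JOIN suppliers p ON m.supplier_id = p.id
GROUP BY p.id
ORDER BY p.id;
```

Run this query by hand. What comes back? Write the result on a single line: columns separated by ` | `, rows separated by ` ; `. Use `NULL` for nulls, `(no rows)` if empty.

Join each shipments row to its suppliers via supplier_id.
Group joined rows by suppliers.id; compute ROUND(AVG(m.cost), 2) per group.
  1: ids {3, 5, 9} → ROUND(AVG(m.cost), 2)=32
  2: ids {1, 2, 6, 7, 10} → ROUND(AVG(m.cost), 2)=50.4
  3: ids {8} → ROUND(AVG(m.cost), 2)=13
  4: ids {4} → ROUND(AVG(m.cost), 2)=73

Chen | 32 ; Liam | 50.4 ; Dana | 13 ; Liam | 73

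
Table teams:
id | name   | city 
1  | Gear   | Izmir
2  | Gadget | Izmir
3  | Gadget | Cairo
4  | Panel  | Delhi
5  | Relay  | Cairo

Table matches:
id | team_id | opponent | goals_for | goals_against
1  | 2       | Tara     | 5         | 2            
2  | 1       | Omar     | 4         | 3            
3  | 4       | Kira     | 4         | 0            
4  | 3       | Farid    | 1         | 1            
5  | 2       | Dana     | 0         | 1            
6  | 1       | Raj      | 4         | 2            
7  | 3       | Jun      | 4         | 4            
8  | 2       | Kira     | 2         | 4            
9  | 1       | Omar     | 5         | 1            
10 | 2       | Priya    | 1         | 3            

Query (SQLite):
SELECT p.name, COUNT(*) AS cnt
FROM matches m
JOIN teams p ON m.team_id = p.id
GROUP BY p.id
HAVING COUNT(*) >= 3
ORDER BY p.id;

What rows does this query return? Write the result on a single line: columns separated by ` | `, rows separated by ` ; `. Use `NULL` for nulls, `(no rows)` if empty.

Gear | 3 ; Gadget | 4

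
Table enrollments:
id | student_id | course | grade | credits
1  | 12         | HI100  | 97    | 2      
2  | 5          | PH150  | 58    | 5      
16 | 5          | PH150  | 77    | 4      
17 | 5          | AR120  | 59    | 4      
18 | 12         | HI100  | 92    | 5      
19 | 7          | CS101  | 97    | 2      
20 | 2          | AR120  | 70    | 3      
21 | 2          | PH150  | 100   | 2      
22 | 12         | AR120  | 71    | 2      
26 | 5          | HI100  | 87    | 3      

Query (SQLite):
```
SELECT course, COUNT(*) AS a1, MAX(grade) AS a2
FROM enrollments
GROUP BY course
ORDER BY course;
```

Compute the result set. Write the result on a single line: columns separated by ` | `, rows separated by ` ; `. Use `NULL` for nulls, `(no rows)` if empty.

Group enrollments by course.
Per group compute: COUNT(*), MAX(grade).
  AR120: ids {17, 20, 22} → COUNT(*)=3, MAX(grade)=71
  CS101: ids {19} → COUNT(*)=1, MAX(grade)=97
  HI100: ids {1, 18, 26} → COUNT(*)=3, MAX(grade)=97
  PH150: ids {2, 16, 21} → COUNT(*)=3, MAX(grade)=100

AR120 | 3 | 71 ; CS101 | 1 | 97 ; HI100 | 3 | 97 ; PH150 | 3 | 100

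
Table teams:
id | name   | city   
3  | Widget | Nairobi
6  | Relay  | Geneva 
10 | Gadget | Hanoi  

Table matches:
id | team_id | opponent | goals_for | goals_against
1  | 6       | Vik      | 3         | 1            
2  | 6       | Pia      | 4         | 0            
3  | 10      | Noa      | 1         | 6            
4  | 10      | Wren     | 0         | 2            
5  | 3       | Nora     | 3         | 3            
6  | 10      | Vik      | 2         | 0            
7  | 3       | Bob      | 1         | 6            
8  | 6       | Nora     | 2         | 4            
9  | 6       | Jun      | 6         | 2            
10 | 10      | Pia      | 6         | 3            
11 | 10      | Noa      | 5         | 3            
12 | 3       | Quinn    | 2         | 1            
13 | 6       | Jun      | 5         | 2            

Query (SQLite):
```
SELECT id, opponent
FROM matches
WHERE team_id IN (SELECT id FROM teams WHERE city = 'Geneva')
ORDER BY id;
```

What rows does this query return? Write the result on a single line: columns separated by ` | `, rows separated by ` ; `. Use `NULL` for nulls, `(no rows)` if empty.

1 | Vik ; 2 | Pia ; 8 | Nora ; 9 | Jun ; 13 | Jun

Inner query: teams.id where city = 'Geneva'.
Outer: keep matches rows whose team_id is in that set.
Inner query → {6}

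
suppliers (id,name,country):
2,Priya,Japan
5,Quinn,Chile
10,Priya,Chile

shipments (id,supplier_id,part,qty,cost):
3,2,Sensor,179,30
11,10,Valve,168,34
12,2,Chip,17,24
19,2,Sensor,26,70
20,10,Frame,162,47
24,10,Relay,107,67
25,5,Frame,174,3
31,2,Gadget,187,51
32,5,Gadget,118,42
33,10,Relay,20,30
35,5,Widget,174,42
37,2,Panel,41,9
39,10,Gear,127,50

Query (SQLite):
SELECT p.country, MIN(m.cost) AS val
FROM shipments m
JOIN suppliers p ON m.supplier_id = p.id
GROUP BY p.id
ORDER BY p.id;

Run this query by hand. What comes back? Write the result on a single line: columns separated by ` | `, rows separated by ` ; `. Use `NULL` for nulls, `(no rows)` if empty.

Japan | 9 ; Chile | 3 ; Chile | 30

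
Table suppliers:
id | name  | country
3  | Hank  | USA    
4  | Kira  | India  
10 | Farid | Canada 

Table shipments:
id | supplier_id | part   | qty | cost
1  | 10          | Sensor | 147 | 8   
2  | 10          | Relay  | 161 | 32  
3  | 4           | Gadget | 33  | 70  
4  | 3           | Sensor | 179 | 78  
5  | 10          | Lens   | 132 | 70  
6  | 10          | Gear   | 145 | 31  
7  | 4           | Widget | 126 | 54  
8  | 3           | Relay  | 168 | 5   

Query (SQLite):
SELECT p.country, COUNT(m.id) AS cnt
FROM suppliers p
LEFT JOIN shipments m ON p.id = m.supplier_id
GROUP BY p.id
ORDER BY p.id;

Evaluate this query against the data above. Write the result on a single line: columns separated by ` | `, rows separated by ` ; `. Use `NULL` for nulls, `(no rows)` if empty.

USA | 2 ; India | 2 ; Canada | 4

LEFT JOIN keeps every suppliers row; unmatched ones get NULL for shipments columns.
Group by suppliers.id and compute COUNT(m.id). COUNT(col) of an all-NULL group is 0.
  3: ids {4, 8} → COUNT(m.id)=2
  4: ids {3, 7} → COUNT(m.id)=2
  10: ids {1, 2, 5, 6} → COUNT(m.id)=4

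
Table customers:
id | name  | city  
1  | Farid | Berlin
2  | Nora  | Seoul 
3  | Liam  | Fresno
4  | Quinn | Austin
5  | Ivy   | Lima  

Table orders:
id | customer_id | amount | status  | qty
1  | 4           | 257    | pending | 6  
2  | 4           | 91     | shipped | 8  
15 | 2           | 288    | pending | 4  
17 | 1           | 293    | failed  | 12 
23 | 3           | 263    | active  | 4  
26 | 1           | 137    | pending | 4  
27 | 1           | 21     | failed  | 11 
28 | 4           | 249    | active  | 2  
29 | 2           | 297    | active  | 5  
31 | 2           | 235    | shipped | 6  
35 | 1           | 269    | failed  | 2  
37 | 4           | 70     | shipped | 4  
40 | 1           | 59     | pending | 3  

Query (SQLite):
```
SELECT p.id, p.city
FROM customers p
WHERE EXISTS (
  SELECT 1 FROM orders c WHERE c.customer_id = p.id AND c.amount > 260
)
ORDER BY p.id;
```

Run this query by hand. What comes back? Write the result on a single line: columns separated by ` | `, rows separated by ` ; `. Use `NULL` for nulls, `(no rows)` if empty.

For each customers row, check whether any orders with matching customer_id has amount > 260.
Keep rows where that is true.

1 | Berlin ; 2 | Seoul ; 3 | Fresno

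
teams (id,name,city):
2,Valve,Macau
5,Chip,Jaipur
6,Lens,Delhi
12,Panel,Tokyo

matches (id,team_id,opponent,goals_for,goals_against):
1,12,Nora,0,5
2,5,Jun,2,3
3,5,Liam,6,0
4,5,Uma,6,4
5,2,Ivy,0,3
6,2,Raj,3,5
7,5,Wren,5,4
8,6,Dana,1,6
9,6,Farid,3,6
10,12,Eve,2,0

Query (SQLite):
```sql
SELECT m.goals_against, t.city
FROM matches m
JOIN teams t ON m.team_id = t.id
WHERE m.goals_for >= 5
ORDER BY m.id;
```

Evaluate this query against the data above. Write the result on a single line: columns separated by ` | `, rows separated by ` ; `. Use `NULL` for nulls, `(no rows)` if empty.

Each matches row matches the teams row where team_id = teams.id.
Then keep rows with m.goals_for >= 5.

0 | Jaipur ; 4 | Jaipur ; 4 | Jaipur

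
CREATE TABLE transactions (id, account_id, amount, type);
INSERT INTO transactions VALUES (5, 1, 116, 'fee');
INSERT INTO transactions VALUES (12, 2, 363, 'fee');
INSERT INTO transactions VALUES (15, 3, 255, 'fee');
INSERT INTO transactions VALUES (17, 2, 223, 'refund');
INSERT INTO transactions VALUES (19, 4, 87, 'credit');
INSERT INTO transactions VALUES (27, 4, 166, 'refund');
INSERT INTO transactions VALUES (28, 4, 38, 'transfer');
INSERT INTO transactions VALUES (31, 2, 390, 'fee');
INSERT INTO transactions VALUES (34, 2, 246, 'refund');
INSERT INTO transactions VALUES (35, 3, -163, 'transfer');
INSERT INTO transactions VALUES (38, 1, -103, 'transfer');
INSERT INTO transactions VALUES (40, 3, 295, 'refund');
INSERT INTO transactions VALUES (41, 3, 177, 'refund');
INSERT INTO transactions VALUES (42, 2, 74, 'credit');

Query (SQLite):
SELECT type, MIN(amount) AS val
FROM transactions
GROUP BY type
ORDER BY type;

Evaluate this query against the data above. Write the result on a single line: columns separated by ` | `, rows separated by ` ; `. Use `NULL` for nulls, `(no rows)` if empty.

credit | 74 ; fee | 116 ; refund | 166 ; transfer | -163

Partition transactions by type; compute MIN(amount) within each group.
  credit: ids {19, 42} → MIN(amount)=74
  fee: ids {5, 12, 15, 31} → MIN(amount)=116
  refund: ids {17, 27, 34, 40, 41} → MIN(amount)=166
  transfer: ids {28, 35, 38} → MIN(amount)=-163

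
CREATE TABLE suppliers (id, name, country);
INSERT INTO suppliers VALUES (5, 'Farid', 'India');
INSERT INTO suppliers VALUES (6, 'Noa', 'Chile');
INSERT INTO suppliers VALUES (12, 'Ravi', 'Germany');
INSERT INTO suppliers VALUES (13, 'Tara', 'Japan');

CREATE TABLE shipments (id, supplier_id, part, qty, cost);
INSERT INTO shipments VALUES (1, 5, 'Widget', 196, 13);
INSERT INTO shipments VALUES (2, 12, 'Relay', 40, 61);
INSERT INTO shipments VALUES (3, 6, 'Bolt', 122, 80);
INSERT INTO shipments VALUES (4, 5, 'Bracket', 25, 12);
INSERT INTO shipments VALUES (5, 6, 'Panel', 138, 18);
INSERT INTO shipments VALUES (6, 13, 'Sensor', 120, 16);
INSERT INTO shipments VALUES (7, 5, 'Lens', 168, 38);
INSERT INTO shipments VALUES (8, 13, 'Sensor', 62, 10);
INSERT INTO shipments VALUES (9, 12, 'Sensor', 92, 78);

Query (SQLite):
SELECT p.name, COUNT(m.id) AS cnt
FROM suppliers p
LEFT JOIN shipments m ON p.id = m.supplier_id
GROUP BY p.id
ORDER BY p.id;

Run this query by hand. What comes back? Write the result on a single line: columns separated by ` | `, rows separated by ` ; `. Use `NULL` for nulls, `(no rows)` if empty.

LEFT JOIN keeps every suppliers row; unmatched ones get NULL for shipments columns.
Group by suppliers.id and compute COUNT(m.id). COUNT(col) of an all-NULL group is 0.
  5: ids {1, 4, 7} → COUNT(m.id)=3
  6: ids {3, 5} → COUNT(m.id)=2
  12: ids {2, 9} → COUNT(m.id)=2
  13: ids {6, 8} → COUNT(m.id)=2

Farid | 3 ; Noa | 2 ; Ravi | 2 ; Tara | 2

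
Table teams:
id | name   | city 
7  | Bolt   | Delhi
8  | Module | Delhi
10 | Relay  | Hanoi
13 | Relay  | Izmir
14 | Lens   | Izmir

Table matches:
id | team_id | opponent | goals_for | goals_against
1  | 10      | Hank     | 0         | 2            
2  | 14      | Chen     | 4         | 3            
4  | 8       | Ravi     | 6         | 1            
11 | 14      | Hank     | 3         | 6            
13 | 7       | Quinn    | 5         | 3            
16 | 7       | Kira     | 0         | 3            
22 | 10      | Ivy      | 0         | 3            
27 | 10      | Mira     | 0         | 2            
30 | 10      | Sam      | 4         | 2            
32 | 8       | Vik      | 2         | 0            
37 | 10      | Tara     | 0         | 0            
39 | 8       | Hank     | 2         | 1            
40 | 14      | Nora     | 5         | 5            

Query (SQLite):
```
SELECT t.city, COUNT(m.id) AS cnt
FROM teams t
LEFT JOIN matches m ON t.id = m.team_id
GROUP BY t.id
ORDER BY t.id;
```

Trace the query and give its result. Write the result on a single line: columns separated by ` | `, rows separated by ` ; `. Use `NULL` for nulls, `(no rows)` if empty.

Delhi | 2 ; Delhi | 3 ; Hanoi | 5 ; Izmir | 0 ; Izmir | 3

LEFT JOIN keeps every teams row; unmatched ones get NULL for matches columns.
Group by teams.id and compute COUNT(m.id). COUNT(col) of an all-NULL group is 0.
  7: ids {13, 16} → COUNT(m.id)=2
  8: ids {4, 32, 39} → COUNT(m.id)=3
  10: ids {1, 22, 27, 30, 37} → COUNT(m.id)=5
  13: ids {—} → COUNT(m.id)=0
  14: ids {2, 11, 40} → COUNT(m.id)=3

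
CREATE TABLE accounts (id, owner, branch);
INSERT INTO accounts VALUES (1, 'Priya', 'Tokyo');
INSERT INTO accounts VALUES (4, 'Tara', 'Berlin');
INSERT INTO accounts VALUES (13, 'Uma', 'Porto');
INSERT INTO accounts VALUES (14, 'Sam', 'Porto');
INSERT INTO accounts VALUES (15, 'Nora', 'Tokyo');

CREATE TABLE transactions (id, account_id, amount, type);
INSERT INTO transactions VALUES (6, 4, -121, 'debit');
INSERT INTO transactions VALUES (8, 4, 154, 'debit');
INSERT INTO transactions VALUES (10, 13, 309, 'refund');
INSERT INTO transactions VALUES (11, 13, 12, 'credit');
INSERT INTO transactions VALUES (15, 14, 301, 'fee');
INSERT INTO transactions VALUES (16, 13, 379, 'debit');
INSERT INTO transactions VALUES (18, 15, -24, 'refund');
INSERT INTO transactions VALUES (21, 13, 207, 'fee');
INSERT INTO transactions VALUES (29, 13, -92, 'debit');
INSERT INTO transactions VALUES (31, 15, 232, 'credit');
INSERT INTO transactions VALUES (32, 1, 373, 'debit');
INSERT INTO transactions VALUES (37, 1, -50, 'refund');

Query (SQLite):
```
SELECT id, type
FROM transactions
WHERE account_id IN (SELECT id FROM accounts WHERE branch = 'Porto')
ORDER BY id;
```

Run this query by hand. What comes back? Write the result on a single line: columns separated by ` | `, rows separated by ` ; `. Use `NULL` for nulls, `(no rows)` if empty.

10 | refund ; 11 | credit ; 15 | fee ; 16 | debit ; 21 | fee ; 29 | debit

Inner query: accounts.id where branch = 'Porto'.
Outer: keep transactions rows whose account_id is in that set.
Inner query → {13, 14}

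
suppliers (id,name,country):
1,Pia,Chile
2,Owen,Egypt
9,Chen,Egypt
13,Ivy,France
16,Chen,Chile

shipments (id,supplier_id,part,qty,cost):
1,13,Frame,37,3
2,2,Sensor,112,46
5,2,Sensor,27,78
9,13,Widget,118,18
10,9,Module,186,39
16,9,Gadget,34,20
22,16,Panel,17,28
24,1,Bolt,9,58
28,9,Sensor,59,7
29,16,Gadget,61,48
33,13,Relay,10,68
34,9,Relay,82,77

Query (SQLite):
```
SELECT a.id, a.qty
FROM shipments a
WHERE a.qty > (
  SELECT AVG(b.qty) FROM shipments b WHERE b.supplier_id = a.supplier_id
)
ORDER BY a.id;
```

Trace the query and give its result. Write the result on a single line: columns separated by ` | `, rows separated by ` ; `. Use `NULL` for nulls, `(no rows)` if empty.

2 | 112 ; 9 | 118 ; 10 | 186 ; 29 | 61

For each shipments row a, compute AVG(qty) over rows sharing a.supplier_id.
Keep row a if a.qty > that per-group AVG.
  supplier_id=1: AVG(qty) = 9.0
  supplier_id=2: AVG(qty) = 69.5
  supplier_id=9: AVG(qty) = 90.25
  supplier_id=13: AVG(qty) = 55.0
  supplier_id=16: AVG(qty) = 39.0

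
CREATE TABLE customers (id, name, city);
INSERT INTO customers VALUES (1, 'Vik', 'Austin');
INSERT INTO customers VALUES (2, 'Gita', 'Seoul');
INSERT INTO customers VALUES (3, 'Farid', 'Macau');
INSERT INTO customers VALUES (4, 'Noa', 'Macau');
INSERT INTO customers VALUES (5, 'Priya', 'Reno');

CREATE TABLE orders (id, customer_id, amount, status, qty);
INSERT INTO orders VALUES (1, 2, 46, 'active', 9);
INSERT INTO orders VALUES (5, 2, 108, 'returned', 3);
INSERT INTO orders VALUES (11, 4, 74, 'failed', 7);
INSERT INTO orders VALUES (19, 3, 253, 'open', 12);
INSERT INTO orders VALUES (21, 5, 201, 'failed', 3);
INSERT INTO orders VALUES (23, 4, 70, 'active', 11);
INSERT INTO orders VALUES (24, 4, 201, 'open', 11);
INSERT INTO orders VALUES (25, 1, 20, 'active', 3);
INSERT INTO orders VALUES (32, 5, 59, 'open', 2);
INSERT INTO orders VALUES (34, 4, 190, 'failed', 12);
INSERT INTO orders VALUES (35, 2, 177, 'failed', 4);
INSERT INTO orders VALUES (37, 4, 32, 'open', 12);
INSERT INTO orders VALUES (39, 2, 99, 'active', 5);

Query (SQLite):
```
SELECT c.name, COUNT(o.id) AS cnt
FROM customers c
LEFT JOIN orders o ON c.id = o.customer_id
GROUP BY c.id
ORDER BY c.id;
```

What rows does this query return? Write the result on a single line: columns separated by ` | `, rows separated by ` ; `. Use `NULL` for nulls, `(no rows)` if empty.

LEFT JOIN keeps every customers row; unmatched ones get NULL for orders columns.
Group by customers.id and compute COUNT(o.id). COUNT(col) of an all-NULL group is 0.
  1: ids {25} → COUNT(o.id)=1
  2: ids {1, 5, 35, 39} → COUNT(o.id)=4
  3: ids {19} → COUNT(o.id)=1
  4: ids {11, 23, 24, 34, 37} → COUNT(o.id)=5
  5: ids {21, 32} → COUNT(o.id)=2

Vik | 1 ; Gita | 4 ; Farid | 1 ; Noa | 5 ; Priya | 2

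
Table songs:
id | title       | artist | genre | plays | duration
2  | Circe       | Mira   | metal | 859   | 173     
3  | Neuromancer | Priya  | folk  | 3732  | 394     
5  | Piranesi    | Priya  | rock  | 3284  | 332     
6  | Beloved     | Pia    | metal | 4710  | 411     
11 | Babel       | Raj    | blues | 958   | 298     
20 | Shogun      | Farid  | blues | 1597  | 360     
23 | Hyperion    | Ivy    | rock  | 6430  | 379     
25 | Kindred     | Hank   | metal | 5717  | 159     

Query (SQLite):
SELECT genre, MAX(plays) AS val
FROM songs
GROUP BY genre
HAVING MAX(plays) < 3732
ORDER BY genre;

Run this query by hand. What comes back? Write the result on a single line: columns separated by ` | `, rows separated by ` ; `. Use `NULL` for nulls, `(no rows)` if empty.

Partition songs by genre; compute MAX(plays) within each group.
HAVING: keep groups where MAX(plays) < 3732.
  blues: ids {11, 20} → MAX(plays)=1597
  folk: ids {3} → MAX(plays)=3732
  metal: ids {2, 6, 25} → MAX(plays)=5717
  rock: ids {5, 23} → MAX(plays)=6430

blues | 1597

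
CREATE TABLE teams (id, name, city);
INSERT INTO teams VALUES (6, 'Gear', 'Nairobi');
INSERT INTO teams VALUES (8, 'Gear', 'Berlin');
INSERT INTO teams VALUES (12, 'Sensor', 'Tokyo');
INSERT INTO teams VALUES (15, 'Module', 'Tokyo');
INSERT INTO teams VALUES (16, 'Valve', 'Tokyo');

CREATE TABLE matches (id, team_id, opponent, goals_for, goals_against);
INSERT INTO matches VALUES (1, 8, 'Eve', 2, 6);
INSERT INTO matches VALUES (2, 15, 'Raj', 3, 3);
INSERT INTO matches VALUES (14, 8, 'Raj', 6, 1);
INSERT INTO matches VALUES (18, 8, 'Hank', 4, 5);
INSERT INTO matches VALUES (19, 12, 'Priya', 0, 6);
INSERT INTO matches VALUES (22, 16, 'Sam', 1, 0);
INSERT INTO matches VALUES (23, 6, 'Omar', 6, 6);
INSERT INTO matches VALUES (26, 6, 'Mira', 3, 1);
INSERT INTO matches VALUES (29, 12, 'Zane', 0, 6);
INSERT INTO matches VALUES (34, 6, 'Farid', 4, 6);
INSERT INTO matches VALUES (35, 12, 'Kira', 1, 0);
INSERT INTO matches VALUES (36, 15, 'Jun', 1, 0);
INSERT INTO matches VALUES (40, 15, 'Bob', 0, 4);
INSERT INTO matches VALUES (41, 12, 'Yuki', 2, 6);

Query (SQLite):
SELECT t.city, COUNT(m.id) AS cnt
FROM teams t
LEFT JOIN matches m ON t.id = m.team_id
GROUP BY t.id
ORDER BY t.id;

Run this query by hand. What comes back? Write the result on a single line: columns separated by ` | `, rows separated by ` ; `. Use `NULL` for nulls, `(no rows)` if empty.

LEFT JOIN keeps every teams row; unmatched ones get NULL for matches columns.
Group by teams.id and compute COUNT(m.id). COUNT(col) of an all-NULL group is 0.
  6: ids {23, 26, 34} → COUNT(m.id)=3
  8: ids {1, 14, 18} → COUNT(m.id)=3
  12: ids {19, 29, 35, 41} → COUNT(m.id)=4
  15: ids {2, 36, 40} → COUNT(m.id)=3
  16: ids {22} → COUNT(m.id)=1

Nairobi | 3 ; Berlin | 3 ; Tokyo | 4 ; Tokyo | 3 ; Tokyo | 1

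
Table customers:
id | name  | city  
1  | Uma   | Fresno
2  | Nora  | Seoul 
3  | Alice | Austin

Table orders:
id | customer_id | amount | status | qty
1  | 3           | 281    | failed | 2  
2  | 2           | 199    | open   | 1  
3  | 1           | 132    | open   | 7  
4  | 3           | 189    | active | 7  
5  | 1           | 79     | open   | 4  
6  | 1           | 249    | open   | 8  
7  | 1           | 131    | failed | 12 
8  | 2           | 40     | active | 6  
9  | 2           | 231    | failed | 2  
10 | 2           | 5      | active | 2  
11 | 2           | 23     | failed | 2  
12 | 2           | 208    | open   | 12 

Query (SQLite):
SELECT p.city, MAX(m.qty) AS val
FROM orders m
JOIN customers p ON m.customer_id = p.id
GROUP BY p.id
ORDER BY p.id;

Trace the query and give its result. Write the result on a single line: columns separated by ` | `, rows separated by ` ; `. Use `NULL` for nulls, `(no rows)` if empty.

Fresno | 12 ; Seoul | 12 ; Austin | 7

Join each orders row to its customers via customer_id.
Group joined rows by customers.id; compute MAX(m.qty) per group.
  1: ids {3, 5, 6, 7} → MAX(m.qty)=12
  2: ids {2, 8, 9, 10, 11, 12} → MAX(m.qty)=12
  3: ids {1, 4} → MAX(m.qty)=7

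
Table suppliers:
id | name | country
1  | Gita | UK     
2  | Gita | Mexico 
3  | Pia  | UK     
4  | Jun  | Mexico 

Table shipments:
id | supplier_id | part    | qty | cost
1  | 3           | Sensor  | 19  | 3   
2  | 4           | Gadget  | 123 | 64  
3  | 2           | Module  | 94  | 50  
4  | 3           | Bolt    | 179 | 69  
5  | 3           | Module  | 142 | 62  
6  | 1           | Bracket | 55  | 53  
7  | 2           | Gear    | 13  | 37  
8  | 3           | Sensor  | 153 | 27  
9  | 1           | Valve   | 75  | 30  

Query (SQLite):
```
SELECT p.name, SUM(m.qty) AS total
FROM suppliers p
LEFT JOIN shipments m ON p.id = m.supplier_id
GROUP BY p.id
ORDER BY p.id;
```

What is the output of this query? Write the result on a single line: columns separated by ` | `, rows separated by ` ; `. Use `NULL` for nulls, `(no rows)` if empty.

Gita | 130 ; Gita | 107 ; Pia | 493 ; Jun | 123

LEFT JOIN keeps every suppliers row; unmatched ones get NULL for shipments columns.
Group by suppliers.id and compute SUM(m.qty). SUM over an all-NULL group is NULL.
  1: ids {6, 9} → SUM(m.qty)=130
  2: ids {3, 7} → SUM(m.qty)=107
  3: ids {1, 4, 5, 8} → SUM(m.qty)=493
  4: ids {2} → SUM(m.qty)=123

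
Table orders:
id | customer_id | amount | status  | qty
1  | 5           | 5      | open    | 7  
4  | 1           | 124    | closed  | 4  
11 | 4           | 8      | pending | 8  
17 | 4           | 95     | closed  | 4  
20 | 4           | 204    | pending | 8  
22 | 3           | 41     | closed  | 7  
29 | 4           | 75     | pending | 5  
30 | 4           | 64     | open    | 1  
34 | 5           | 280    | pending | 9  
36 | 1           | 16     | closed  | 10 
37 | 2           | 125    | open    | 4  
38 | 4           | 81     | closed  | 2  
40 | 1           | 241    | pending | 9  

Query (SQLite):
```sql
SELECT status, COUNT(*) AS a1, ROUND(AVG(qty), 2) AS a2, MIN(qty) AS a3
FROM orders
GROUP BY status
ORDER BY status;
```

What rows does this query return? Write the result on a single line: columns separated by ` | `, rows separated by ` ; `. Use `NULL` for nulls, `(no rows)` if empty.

Group orders by status.
Per group compute: COUNT(*), ROUND(AVG(qty), 2), MIN(qty).
  closed: ids {4, 17, 22, 36, 38} → COUNT(*)=5, ROUND(AVG(qty), 2)=5.4, MIN(qty)=2
  open: ids {1, 30, 37} → COUNT(*)=3, ROUND(AVG(qty), 2)=4, MIN(qty)=1
  pending: ids {11, 20, 29, 34, 40} → COUNT(*)=5, ROUND(AVG(qty), 2)=7.8, MIN(qty)=5

closed | 5 | 5.4 | 2 ; open | 3 | 4 | 1 ; pending | 5 | 7.8 | 5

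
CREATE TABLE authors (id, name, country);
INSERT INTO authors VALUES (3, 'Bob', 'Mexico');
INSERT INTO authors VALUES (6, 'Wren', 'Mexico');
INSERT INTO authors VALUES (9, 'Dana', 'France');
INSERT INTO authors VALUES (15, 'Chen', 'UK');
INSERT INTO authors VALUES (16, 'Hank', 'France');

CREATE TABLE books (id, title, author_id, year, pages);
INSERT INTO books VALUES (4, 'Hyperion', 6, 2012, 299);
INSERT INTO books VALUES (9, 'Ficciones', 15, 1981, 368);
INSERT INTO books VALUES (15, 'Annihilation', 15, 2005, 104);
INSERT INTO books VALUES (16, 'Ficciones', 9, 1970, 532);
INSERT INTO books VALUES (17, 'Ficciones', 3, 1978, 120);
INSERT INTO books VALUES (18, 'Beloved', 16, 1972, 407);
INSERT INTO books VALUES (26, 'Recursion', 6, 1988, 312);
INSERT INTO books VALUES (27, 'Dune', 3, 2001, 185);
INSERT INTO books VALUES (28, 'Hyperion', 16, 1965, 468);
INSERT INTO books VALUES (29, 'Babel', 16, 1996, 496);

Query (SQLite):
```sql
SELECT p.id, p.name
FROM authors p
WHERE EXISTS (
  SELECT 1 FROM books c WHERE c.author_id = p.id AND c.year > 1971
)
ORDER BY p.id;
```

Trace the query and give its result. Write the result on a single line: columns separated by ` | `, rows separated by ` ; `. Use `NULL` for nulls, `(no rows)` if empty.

3 | Bob ; 6 | Wren ; 15 | Chen ; 16 | Hank

For each authors row, check whether any books with matching author_id has year > 1971.
Keep rows where that is true.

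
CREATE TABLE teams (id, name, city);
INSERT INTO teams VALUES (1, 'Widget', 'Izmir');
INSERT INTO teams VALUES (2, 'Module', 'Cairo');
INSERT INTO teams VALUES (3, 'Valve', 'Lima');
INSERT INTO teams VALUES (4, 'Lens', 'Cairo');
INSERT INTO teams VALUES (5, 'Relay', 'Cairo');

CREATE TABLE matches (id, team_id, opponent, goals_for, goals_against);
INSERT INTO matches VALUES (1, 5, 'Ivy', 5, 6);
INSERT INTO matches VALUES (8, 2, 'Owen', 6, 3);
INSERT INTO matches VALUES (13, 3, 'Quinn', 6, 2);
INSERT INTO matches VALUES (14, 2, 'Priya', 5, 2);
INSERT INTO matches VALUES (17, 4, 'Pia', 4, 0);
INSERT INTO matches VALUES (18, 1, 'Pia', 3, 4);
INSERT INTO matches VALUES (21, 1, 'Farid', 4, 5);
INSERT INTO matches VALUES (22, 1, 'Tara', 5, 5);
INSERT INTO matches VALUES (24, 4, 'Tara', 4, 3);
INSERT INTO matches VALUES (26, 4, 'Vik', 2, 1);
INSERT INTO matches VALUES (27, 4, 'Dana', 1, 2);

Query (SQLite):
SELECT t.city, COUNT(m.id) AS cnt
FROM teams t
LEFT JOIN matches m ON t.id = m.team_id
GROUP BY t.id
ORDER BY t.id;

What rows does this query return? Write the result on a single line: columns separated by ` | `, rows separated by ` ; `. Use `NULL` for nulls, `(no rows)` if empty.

Izmir | 3 ; Cairo | 2 ; Lima | 1 ; Cairo | 4 ; Cairo | 1

LEFT JOIN keeps every teams row; unmatched ones get NULL for matches columns.
Group by teams.id and compute COUNT(m.id). COUNT(col) of an all-NULL group is 0.
  1: ids {18, 21, 22} → COUNT(m.id)=3
  2: ids {8, 14} → COUNT(m.id)=2
  3: ids {13} → COUNT(m.id)=1
  4: ids {17, 24, 26, 27} → COUNT(m.id)=4
  5: ids {1} → COUNT(m.id)=1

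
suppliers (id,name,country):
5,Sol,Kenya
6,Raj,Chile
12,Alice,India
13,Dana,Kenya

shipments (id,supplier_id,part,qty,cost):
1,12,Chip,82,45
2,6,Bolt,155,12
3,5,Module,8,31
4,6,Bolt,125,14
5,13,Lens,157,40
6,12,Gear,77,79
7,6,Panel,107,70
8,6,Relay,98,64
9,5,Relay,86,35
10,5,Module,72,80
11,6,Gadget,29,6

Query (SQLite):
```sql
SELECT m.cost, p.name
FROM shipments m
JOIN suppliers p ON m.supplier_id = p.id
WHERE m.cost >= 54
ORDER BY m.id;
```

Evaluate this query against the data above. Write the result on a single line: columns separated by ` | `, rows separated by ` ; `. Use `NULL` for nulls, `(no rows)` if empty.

79 | Alice ; 70 | Raj ; 64 | Raj ; 80 | Sol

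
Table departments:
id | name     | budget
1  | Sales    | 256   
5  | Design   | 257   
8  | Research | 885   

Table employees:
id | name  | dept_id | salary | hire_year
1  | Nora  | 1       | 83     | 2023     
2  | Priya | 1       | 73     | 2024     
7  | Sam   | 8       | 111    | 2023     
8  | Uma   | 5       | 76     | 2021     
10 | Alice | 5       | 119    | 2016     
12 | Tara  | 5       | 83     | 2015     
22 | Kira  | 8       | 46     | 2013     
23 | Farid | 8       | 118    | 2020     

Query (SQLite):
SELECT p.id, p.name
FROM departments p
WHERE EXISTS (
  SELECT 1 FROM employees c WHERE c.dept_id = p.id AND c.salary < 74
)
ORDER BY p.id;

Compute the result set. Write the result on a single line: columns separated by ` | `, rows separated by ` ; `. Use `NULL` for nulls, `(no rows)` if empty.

1 | Sales ; 8 | Research

For each departments row, check whether any employees with matching dept_id has salary < 74.
Keep rows where that is true.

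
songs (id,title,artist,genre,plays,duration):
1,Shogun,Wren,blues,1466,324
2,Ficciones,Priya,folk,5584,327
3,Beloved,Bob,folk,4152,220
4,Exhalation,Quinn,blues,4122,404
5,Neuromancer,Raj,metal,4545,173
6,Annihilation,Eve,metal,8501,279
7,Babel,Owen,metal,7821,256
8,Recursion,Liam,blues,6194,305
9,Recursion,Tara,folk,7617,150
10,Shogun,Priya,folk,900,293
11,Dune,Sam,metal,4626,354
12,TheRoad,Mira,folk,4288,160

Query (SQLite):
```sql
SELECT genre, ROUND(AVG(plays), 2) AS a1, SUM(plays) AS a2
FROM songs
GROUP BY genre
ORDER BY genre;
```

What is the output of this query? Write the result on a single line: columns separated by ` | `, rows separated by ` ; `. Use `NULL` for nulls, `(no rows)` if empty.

Group songs by genre.
Per group compute: ROUND(AVG(plays), 2), SUM(plays).
  blues: ids {1, 4, 8} → ROUND(AVG(plays), 2)=3927.33, SUM(plays)=11782
  folk: ids {2, 3, 9, 10, 12} → ROUND(AVG(plays), 2)=4508.2, SUM(plays)=22541
  metal: ids {5, 6, 7, 11} → ROUND(AVG(plays), 2)=6373.25, SUM(plays)=25493

blues | 3927.33 | 11782 ; folk | 4508.2 | 22541 ; metal | 6373.25 | 25493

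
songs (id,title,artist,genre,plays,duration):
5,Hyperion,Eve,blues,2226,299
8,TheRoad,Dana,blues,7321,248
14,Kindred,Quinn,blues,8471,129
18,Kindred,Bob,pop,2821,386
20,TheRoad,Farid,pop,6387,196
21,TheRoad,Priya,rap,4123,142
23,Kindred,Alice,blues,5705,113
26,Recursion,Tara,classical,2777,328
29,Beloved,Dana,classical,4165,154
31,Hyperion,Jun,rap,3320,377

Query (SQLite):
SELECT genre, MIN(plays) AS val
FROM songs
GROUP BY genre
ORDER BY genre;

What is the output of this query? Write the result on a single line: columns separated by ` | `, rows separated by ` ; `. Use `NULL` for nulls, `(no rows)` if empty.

Partition songs by genre; compute MIN(plays) within each group.
  blues: ids {5, 8, 14, 23} → MIN(plays)=2226
  classical: ids {26, 29} → MIN(plays)=2777
  pop: ids {18, 20} → MIN(plays)=2821
  rap: ids {21, 31} → MIN(plays)=3320

blues | 2226 ; classical | 2777 ; pop | 2821 ; rap | 3320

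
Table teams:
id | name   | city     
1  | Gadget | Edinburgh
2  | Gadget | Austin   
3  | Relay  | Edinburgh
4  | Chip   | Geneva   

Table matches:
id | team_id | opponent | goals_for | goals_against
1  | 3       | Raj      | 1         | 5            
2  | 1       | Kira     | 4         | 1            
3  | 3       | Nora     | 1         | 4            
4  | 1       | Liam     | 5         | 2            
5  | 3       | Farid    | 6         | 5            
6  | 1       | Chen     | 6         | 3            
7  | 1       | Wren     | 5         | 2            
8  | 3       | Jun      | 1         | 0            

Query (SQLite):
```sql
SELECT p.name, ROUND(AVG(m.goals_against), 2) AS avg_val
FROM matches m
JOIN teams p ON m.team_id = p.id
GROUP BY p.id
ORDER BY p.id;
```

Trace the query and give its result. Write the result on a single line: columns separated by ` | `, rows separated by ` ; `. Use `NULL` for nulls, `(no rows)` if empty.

Join each matches row to its teams via team_id.
Group joined rows by teams.id; compute ROUND(AVG(m.goals_against), 2) per group.
  1: ids {2, 4, 6, 7} → ROUND(AVG(m.goals_against), 2)=2
  3: ids {1, 3, 5, 8} → ROUND(AVG(m.goals_against), 2)=3.5

Gadget | 2 ; Relay | 3.5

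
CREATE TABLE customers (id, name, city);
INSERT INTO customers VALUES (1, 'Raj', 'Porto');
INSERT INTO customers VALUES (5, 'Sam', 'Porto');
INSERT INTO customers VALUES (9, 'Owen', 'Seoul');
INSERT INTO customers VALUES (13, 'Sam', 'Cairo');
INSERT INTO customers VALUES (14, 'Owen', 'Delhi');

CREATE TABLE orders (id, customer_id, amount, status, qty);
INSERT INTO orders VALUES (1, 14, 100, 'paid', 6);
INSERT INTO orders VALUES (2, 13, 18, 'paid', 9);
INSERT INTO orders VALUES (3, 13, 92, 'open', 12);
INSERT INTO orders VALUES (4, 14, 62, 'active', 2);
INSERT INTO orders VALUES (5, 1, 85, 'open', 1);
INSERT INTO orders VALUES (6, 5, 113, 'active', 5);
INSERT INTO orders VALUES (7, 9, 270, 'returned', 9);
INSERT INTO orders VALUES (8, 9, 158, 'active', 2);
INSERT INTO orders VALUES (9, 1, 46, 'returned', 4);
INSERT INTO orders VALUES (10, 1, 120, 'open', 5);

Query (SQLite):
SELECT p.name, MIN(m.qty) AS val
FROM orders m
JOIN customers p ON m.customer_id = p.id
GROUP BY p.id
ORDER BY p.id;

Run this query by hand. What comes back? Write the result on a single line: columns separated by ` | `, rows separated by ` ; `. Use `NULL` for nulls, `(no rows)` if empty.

Raj | 1 ; Sam | 5 ; Owen | 2 ; Sam | 9 ; Owen | 2

Join each orders row to its customers via customer_id.
Group joined rows by customers.id; compute MIN(m.qty) per group.
  1: ids {5, 9, 10} → MIN(m.qty)=1
  5: ids {6} → MIN(m.qty)=5
  9: ids {7, 8} → MIN(m.qty)=2
  13: ids {2, 3} → MIN(m.qty)=9
  14: ids {1, 4} → MIN(m.qty)=2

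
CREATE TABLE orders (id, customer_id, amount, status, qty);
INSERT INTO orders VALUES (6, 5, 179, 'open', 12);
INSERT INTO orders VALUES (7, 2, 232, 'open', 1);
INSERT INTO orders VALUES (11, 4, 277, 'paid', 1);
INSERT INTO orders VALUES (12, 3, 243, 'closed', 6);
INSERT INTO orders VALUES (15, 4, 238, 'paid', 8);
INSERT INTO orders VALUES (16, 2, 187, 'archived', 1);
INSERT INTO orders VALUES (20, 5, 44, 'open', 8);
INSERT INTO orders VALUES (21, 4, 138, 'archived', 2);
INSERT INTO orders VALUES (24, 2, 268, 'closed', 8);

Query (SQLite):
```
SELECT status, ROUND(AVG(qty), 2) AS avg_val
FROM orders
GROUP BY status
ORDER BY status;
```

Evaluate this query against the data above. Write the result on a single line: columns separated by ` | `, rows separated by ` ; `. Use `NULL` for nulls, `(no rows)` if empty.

archived | 1.5 ; closed | 7 ; open | 7 ; paid | 4.5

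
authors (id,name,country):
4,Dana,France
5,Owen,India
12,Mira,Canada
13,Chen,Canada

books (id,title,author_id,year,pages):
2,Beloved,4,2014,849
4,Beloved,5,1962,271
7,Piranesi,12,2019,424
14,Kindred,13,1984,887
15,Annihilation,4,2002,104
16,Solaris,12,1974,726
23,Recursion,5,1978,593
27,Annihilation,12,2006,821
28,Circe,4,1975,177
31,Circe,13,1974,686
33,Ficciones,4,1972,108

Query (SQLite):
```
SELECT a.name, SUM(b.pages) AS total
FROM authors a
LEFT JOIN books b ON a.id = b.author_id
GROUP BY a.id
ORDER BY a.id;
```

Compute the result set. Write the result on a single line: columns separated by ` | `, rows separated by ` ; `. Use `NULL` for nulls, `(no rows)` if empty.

LEFT JOIN keeps every authors row; unmatched ones get NULL for books columns.
Group by authors.id and compute SUM(b.pages). SUM over an all-NULL group is NULL.
  4: ids {2, 15, 28, 33} → SUM(b.pages)=1238
  5: ids {4, 23} → SUM(b.pages)=864
  12: ids {7, 16, 27} → SUM(b.pages)=1971
  13: ids {14, 31} → SUM(b.pages)=1573

Dana | 1238 ; Owen | 864 ; Mira | 1971 ; Chen | 1573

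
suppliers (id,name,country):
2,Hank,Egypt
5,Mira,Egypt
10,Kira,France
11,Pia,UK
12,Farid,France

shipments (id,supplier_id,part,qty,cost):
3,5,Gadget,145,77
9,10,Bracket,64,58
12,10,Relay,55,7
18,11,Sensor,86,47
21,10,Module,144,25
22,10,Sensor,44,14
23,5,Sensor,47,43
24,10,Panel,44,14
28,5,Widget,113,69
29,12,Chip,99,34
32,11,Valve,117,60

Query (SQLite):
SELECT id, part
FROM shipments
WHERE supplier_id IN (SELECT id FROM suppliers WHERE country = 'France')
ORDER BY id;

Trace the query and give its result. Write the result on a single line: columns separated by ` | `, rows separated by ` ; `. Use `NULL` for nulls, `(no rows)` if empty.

9 | Bracket ; 12 | Relay ; 21 | Module ; 22 | Sensor ; 24 | Panel ; 29 | Chip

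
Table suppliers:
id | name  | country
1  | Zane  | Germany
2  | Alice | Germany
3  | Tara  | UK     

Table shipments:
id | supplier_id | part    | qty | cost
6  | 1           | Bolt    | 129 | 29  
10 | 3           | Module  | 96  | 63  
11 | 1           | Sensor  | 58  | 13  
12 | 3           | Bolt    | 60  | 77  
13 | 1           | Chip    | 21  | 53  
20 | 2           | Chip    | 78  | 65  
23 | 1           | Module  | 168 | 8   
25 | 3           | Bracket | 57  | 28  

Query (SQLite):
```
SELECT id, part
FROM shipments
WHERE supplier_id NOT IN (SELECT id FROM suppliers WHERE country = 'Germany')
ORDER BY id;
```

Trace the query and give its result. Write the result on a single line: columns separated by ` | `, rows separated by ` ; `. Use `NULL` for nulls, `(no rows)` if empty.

10 | Module ; 12 | Bolt ; 25 | Bracket

Inner query: suppliers.id where country = 'Germany'.
Outer: keep shipments rows whose supplier_id is not in that set.
Inner query → {1, 2}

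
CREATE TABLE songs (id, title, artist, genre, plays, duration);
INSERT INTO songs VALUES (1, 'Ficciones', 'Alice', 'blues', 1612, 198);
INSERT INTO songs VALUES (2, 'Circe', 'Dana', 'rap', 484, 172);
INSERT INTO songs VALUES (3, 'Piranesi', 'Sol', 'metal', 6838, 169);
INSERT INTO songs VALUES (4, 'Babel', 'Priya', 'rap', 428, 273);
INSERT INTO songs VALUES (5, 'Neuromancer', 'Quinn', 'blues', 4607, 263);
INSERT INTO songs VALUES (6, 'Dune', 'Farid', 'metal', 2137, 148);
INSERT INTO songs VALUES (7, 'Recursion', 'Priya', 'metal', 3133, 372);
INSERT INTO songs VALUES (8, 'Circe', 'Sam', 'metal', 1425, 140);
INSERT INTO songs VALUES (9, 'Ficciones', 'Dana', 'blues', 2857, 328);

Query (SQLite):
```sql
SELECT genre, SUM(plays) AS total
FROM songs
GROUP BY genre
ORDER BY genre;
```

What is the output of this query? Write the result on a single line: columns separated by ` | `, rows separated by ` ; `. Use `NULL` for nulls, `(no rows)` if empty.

Partition songs by genre; compute SUM(plays) within each group.
  blues: ids {1, 5, 9} → SUM(plays)=9076
  metal: ids {3, 6, 7, 8} → SUM(plays)=13533
  rap: ids {2, 4} → SUM(plays)=912

blues | 9076 ; metal | 13533 ; rap | 912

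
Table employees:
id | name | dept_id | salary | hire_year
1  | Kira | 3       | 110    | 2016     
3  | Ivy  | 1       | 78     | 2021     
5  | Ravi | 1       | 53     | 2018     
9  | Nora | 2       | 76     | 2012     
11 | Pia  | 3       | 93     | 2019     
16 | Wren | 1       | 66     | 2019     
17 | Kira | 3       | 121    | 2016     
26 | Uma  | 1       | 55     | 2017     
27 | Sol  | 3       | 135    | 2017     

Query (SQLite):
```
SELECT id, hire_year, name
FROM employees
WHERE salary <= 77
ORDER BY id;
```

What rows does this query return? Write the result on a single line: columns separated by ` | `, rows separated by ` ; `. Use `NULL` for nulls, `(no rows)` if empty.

5 | 2018 | Ravi ; 9 | 2012 | Nora ; 16 | 2019 | Wren ; 26 | 2017 | Uma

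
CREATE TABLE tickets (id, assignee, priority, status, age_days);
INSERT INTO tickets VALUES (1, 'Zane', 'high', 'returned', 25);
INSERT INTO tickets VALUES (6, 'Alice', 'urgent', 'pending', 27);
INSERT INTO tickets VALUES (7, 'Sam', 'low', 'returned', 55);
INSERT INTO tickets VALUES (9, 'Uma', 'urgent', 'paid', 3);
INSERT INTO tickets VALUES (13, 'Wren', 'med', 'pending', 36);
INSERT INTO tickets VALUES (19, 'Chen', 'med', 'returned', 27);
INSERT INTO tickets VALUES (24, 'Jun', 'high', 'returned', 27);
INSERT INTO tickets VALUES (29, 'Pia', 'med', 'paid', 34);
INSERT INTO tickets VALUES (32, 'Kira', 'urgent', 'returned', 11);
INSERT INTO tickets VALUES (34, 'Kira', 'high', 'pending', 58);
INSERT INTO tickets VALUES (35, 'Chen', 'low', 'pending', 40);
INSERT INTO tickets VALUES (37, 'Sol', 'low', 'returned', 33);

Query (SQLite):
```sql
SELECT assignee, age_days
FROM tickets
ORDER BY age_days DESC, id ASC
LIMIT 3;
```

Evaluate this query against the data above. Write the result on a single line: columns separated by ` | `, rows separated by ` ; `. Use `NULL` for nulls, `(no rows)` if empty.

Kira | 58 ; Sam | 55 ; Chen | 40

Sort by age_days desc, tiebreak id asc: (58, id=34), (55, id=7), (40, id=35), (36, id=13), (34, id=29), (33, id=37) …. Take first 3.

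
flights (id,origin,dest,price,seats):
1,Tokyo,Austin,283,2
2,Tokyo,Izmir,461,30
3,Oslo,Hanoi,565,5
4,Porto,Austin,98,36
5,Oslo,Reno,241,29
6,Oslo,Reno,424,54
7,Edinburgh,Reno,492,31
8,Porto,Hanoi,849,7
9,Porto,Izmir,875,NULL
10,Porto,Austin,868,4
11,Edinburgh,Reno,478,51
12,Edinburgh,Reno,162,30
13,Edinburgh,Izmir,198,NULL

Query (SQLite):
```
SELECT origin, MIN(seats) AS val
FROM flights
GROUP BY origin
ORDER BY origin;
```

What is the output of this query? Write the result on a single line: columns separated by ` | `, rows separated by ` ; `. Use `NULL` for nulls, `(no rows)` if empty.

Edinburgh | 30 ; Oslo | 5 ; Porto | 4 ; Tokyo | 2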